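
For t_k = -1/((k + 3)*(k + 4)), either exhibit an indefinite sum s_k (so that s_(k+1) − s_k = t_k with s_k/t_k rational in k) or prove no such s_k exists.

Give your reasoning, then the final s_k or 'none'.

s_k = -k/(3*k + 9)

The ratio is (k + 3)/(k + 5).
Factor: A=k + 3; B=k + 5; C=1.
f must satisfy (k + 3)·f(k+1) − (k + 4)·f(k) = 1.
From deg A=1, deg B=1, deg C=0: d=1.
Solving with deg f ≤ 1: f(k) = k/3.
Then R = B(k−1)f/C = k*(k + 4)/3, so s_k = R(k)·t_k = -k/(3*k + 9).
Verify: -1/(k**2 + 7*k + 12) matches t_k.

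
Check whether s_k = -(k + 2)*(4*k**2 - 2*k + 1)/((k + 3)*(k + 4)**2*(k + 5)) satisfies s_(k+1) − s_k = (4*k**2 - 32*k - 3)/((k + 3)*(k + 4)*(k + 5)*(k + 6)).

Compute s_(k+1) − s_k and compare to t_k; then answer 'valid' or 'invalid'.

s_(k+1) = (k + 3)*(2*k - 4*(k + 1)**2 + 1)/((k + 4)*(k + 5)**2*(k + 6))
s_(k+1) − s_k = (4*k**4 - 12*k**3 - 223*k**2 - 383*k - 48)/(k**6 + 27*k**5 + 301*k**4 + 1773*k**3 + 5818*k**2 + 10080*k + 7200)
(s_(k+1) − s_k) − t_k = 4*(-4*k**3 - 3*k**2 + 71*k + 3)/(k**6 + 27*k**5 + 301*k**4 + 1773*k**3 + 5818*k**2 + 10080*k + 7200)

Invalid: residual 4*(-4*k**3 - 3*k**2 + 71*k + 3)/(k**6 + 27*k**5 + 301*k**4 + 1773*k**3 + 5818*k**2 + 10080*k + 7200) ≠ 0.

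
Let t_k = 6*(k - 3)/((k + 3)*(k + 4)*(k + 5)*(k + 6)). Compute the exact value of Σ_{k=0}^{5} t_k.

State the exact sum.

r(k) = (k - 2)*(k + 3)/((k - 3)*(k + 7)) after simplifying.
Normal form (A,B,C) = (k + 3, k + 7, k - 3).
f must satisfy (k + 3)·f(k+1) − (k + 6)·f(k) = k - 3.
From deg A=1, deg B=1, deg C=1: d=3.
Coefficient equations give f(k) = -k*(k**2 + 12*k + 107)/120.
Get s_k = R·t_k = k*(-k**2 - 12*k - 107)/(20*(k + 3)*(k + 4)*(k + 5)) with R(k) = B(k−1)f(k)/C(k) = -k*(k + 6)*(k**2 + 12*k + 107)/(120*(k - 3)).
Verify: 6*(k - 3)/(k**4 + 18*k**3 + 119*k**2 + 342*k + 360) matches t_k.
Σ_(k=0)^(5) t_k = s_(6) − s_(0) = -43/660 − (0) = -43/660.

Σ = -43/660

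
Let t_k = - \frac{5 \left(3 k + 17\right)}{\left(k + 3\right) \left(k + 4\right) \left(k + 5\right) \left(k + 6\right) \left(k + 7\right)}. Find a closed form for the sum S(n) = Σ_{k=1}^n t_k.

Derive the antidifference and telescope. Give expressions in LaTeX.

S(n) = \frac{n \left(- n^{2} - 16 n - 83\right)}{28 \left(n^{3} + 16 n^{2} + 83 n + 140\right)}

Ratio r(k) = (k + 3)*(3*k + 20)/((k + 8)*(3*k + 17)).
Gosper form: A/B · C(k+1)/C(k) with A=k + 3, B=k + 8, C=k + 17/3.
Need (k + 3)·f(k+1) − (k + 7)·f(k) = k + 17/3.
d = 4 from the (1,1,1) case.
A polynomial solution: f(k) = k*(k + 5)*(k**2 + 13*k + 54)/216.
So s_k = (B(k−1)f/C)·t_k = (k*(k + 5)*(k + 7)*(k**2 + 13*k + 54)/(72*(3*k + 17)))·t_k = 5*k*(-k**2 - 13*k - 54)/(72*(k**3 + 13*k**2 + 54*k + 72)).
s_(k+1) − s_k = 5*(-3*k - 17)/(k**5 + 25*k**4 + 245*k**3 + 1175*k**2 + 2754*k + 2520) = t_k.
Evaluate: s_(n+1) = 5*(-n**3 - 16*n**2 - 83*n - 68)/(72*(n**3 + 16*n**2 + 83*n + 140)); subtract s_(1) = -17/504 ⇒ S(n) = n*(-n**2 - 16*n - 83)/(28*(n**3 + 16*n**2 + 83*n + 140)).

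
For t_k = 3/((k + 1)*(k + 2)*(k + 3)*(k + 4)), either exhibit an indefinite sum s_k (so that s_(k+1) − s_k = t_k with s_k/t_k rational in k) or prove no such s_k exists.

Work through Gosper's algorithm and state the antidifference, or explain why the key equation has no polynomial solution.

s_k = k*(k**2 + 6*k + 11)/(6*(k + 1)*(k + 2)*(k + 3))

t_(k+1)/t_k = (k + 1)/(k + 5).
So A=k + 1 and B=k + 5, with C=1.
Key eq: (k + 1)·f(k+1) = (k + 4)·f(k) + (1).
Degrees (1,1,0) ⇒ d ≤ 3.
Coefficient equations give f(k) = k*(k**2 + 6*k + 11)/18.
R(k) = B(k−1)·f(k)/C(k) = k*(k + 4)*(k**2 + 6*k + 11)/18; s_k = R·t_k = k*(k**2 + 6*k + 11)/(6*(k + 1)*(k + 2)*(k + 3)).
s_(k+1) − s_k = 3/(k**4 + 10*k**3 + 35*k**2 + 50*k + 24) = t_k.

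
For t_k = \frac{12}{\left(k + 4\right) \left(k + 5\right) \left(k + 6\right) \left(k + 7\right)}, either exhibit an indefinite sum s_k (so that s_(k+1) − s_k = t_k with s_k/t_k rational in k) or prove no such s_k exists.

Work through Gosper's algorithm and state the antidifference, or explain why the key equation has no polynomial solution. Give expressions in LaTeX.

Ratio r(k) = (k + 4)/(k + 8).
A = k + 4, B = k + 8, C = 1.
f must satisfy (k + 4)·f(k+1) − (k + 7)·f(k) = 1.
deg f ≤ 3 (via 1,1,0).
A polynomial solution: f(k) = k*(k**2 + 15*k + 74)/360.
R(k) = B(k−1)·f(k)/C(k) = k*(k + 7)*(k**2 + 15*k + 74)/360; s_k = R·t_k = k*(k**2 + 15*k + 74)/(30*(k + 4)*(k + 5)*(k + 6)).
Verify: 12/(k**4 + 22*k**3 + 179*k**2 + 638*k + 840) matches t_k.

s_k = \frac{k \left(k^{2} + 15 k + 74\right)}{30 \left(k + 4\right) \left(k + 5\right) \left(k + 6\right)}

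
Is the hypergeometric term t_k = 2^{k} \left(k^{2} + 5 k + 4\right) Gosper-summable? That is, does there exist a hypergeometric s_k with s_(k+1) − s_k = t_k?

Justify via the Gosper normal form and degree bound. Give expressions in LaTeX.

Step 1: r(k) = 2*(k**2 + 7*k + 10)/(k**2 + 5*k + 4).
Gosper form: A/B · C(k+1)/C(k) with A=2, B=1, C=k**2 + 5*k + 4.
f must satisfy (2)·f(k+1) − (1)·f(k) = k**2 + 5*k + 4.
Degrees (0,0,2) ⇒ d ≤ 2.
A polynomial solution: f(k) = k*(k + 1).
So s_k = (B(k−1)f/C)·t_k = (k/(k + 4))·t_k = 2**k*k*(k + 1).
Verify: 2**k*(k + 1)*(k + 4) matches t_k.

Yes. s_k = 2^{k} k \left(k + 1\right).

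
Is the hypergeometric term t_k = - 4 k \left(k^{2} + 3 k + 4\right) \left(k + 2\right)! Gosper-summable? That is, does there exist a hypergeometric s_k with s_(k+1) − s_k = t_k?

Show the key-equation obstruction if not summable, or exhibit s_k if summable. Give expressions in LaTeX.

Step 1: r(k) = (k + 1)*(k + 3)*(3*k + (k + 1)**2 + 7)/(k*(k**2 + 3*k + 4)).
Take A(k)=k + 3, B(k)=1, C(k)=k**3 + 3*k**2 + 4*k.
Set up (k + 3)·f(k+1) − (1)·f(k) − (k**3 + 3*k**2 + 4*k) = 0.
d = 2 from the (1,0,3) case.
A polynomial solution: f(k) = k*(k - 1).
R(k) = B(k−1)·f(k)/C(k) = (k - 1)/(k**2 + 3*k + 4); s_k = R·t_k = -4*k*(k - 1)*factorial(k + 2).
s_(k+1) − s_k = -4*k*(k**2 + 3*k + 4)*factorial(k + 2) = t_k.

Yes. s_k = - 4 k \left(k - 1\right) \left(k + 2\right)!.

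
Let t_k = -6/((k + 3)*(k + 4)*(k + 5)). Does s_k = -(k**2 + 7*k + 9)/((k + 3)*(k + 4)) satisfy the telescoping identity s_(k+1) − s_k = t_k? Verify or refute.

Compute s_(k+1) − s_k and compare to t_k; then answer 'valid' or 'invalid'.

s_(k+1) = (-7*k - (k + 1)**2 - 16)/((k + 4)*(k + 5))
s_(k+1) − s_k = -6/(k**3 + 12*k**2 + 47*k + 60)
(s_(k+1) − s_k) − t_k = 0

valid; difference matches t_k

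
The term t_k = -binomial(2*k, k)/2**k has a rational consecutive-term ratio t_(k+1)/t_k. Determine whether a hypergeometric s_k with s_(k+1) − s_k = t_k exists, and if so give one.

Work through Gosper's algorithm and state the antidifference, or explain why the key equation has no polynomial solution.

Step 1: r(k) = (2*k + 1)/(k + 1).
Normal form (A,B,C) = (2*k + 1, k + 1, 1).
Key eq: (2*k + 1)·f(k+1) = (k)·f(k) + (1).
Degrees (1,1,0) ⇒ d ≤ -1.
Bound -1 < 0, so the key equation has no polynomial solution.

not Gosper-summable; s_k does not exist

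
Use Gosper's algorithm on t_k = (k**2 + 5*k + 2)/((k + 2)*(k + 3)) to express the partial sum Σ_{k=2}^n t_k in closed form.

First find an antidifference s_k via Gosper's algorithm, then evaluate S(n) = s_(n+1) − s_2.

S(n) = (n**2 + n - 2)/(n + 3)

r(k) = (k + 2)*(5*k + (k + 1)**2 + 7)/((k + 4)*(k**2 + 5*k + 2)) after simplifying.
Take A(k)=k + 2, B(k)=k + 4, C(k)=k**2 + 5*k + 2.
Need (k + 2)·f(k+1) − (k + 3)·f(k) = k**2 + 5*k + 2.
Bound: deg f ≤ 2.
Solving with deg f ≤ 2: f(k) = k**2.
Get s_k = R·t_k = k**2/(k + 2) with R(k) = B(k−1)f(k)/C(k) = k**2*(k + 3)/(k**2 + 5*k + 2).
Δs = (k**2 + 5*k + 2)/(k**2 + 5*k + 6), as required.
Telescope: S(n) = s_(n+1) − s_(2) = (n**2 + 2*n + 1)/(n + 3) − (1) = (n**2 + n - 2)/(n + 3).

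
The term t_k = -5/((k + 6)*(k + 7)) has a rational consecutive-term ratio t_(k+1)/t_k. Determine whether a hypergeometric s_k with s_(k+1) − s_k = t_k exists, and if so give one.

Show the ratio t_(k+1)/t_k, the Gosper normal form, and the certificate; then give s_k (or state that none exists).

Step 1: r(k) = (k + 6)/(k + 8).
A = k + 6, B = k + 8, C = 1.
Need (k + 6)·f(k+1) − (k + 7)·f(k) = 1.
Bound: deg f ≤ 1.
Solving with deg f ≤ 1: f(k) = k/6.
So s_k = (B(k−1)f/C)·t_k = (k*(k + 7)/6)·t_k = -5*k/(6*k + 36).
s_(k+1) − s_k = -5/(k**2 + 13*k + 42) = t_k.

s_k = -5*k/(6*k + 36)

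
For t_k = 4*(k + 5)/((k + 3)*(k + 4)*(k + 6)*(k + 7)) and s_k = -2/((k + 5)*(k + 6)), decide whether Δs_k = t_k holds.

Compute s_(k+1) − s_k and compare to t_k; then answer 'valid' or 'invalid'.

Invalid: residual 4*(-3*k - 13)/(k**5 + 25*k**4 + 245*k**3 + 1175*k**2 + 2754*k + 2520) ≠ 0.

s_(k+1) = -2/((k + 6)*(k + 7))
s_(k+1) − s_k = 4/(k**3 + 18*k**2 + 107*k + 210)
(s_(k+1) − s_k) − t_k = 4*(-3*k - 13)/(k**5 + 25*k**4 + 245*k**3 + 1175*k**2 + 2754*k + 2520)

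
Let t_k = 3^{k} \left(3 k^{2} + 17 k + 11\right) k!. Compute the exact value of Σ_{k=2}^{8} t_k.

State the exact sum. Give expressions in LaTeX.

Σ = 92853371412

Ratio r(k) = 3*(3*k**3 + 26*k**2 + 54*k + 31)/(3*k**2 + 17*k + 11).
A = 3*k + 3, B = 1, C = k**2 + 17*k/3 + 11/3.
Key eq: (3*k + 3)·f(k+1) = (1)·f(k) + (k**2 + 17*k/3 + 11/3).
Degrees (1,0,2) ⇒ d ≤ 1.
Solving with deg f ≤ 1: f(k) = (k + 4)/3.
Then R = B(k−1)f/C = (k + 4)/(3*k**2 + 17*k + 11), so s_k = R(k)·t_k = 3**k*(k + 4)*factorial(k).
Check: Δs_k = 3**k*(3*k**2 + 17*k + 11)*factorial(k). ✓
Evaluate s at k=9 and k=2: 92853371520 and 108; difference 92853371412.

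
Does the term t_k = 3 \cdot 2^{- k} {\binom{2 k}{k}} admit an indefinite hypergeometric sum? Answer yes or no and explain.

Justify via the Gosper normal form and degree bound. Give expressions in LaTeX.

No. Not Gosper-summable.

The ratio is (2*k + 1)/(k + 1).
Normal form (A,B,C) = (2*k + 1, k + 1, 1).
f must satisfy (2*k + 1)·f(k+1) − (k)·f(k) = 1.
d = -1 from the (1,1,0) case.
Negative degree bound (-1): no f exists, t_k not Gosper-summable.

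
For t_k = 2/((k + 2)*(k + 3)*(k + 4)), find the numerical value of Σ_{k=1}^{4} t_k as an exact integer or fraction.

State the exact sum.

Σ = 11/168

Compute t_(k+1)/t_k: get (k + 2)/(k + 5).
Normal form (A,B,C) = (k + 2, k + 5, 1).
f must satisfy (k + 2)·f(k+1) − (k + 4)·f(k) = 1.
From deg A=1, deg B=1, deg C=0: d=2.
Solve for f: f(k) = k*(k + 5)/12 (degree 2 ≤ 2).
Certificate R = B(k−1)f/C = k*(k + 4)*(k + 5)/12 gives s_k = k*(k + 5)/(6*(k + 2)*(k + 3)).
Δs = 2/(k**3 + 9*k**2 + 26*k + 24), as required.
Telescoping: Σ = s_(5) − s_(1) = 25/168 − (1/12) = 11/168.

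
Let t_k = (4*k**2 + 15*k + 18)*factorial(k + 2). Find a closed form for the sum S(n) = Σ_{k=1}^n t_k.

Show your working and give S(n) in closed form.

S(n) = 4*n*factorial(n + 3) + 7*factorial(n + 3) - 42

r(k) = (k + 3)*(15*k + 4*(k + 1)**2 + 33)/(4*k**2 + 15*k + 18) after simplifying.
A = k + 3, B = 1, C = k**2 + 15*k/4 + 9/2.
Solve (k + 3)·f(k+1) − (1)·f(k) = k**2 + 15*k/4 + 9/2.
Bound: deg f ≤ 1.
Solving with deg f ≤ 1: f(k) = (4*k + 3)/4.
Certificate R = B(k−1)f/C = (4*k + 3)/(4*k**2 + 15*k + 18) gives s_k = (4*k + 3)*factorial(k + 2).
Δs = (4*k**2 + 15*k + 18)*factorial(k + 2), as required.
Evaluate: s_(n+1) = (4*n + 7)*factorial(n + 3); subtract s_(1) = 42 ⇒ S(n) = 4*n*factorial(n + 3) + 7*factorial(n + 3) - 42.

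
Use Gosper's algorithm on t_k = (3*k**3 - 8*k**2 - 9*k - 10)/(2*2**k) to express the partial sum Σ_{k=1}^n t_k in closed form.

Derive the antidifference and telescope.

r(k) = (3*k**3 + k**2 - 16*k - 24)/(2*(3*k**3 - 8*k**2 - 9*k - 10)) after simplifying.
Take A(k)=1/2, B(k)=1, C(k)=k**3 - 8*k**2/3 - 3*k - 10/3.
Key eq: (1/2)·f(k+1) = (1)·f(k) + (k**3 - 8*k**2/3 - 3*k - 10/3).
Degrees (0,0,3) ⇒ d ≤ 3.
Solve for f: f(k) = -2*(3*k**3 + k**2 + 2*k - 4)/3 (degree 3 ≤ 3).
Get s_k = R·t_k = (-3*k**3 - k**2 - 2*k + 4)/2**k with R(k) = B(k−1)f(k)/C(k) = -2*(3*k**3 + k**2 + 2*k - 4)/(3*k**3 - 8*k**2 - 9*k - 10).
s_(k+1) − s_k = (3*k**3 - 8*k**2 - 9*k - 10)/(2*2**k) = t_k.
Σ_(k=1)^n t_k = s_(n+1) − s_(1) = (2**(-n - 1)*(-3*n**3 - 10*n**2 - 13*n - 2)) − (-1), i.e. 2**(-n - 1)*(2**(n + 1) - 3*n**3 - 10*n**2 - 13*n - 2).

S(n) = 2**(-n - 1)*(2**(n + 1) - 3*n**3 - 10*n**2 - 13*n - 2)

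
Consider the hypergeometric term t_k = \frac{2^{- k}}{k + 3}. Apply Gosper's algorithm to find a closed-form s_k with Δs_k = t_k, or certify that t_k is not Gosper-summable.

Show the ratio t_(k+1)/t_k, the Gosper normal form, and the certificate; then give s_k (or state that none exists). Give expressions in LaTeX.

no hypergeometric antidifference exists

Compute t_(k+1)/t_k: get (k + 3)/(2*(k + 4)).
Normal form (A,B,C) = (k/2 + 3/2, k + 4, 1).
f must satisfy (k/2 + 3/2)·f(k+1) − (k + 3)·f(k) = 1.
Bound: deg f ≤ -1.
Bound -1 < 0, so the key equation has no polynomial solution.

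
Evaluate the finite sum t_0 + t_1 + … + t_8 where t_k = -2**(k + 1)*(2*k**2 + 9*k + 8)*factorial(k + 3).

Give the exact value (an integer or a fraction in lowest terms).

The ratio is 2*(2*k**3 + 21*k**2 + 71*k + 76)/(2*k**2 + 9*k + 8).
A = 2*k + 8, B = 1, C = k**2 + 9*k/2 + 4.
Set up (2*k + 8)·f(k+1) − (1)·f(k) − (k**2 + 9*k/2 + 4) = 0.
d = 1 from the (1,0,2) case.
Solve for f: f(k) = k/2 (degree 1 ≤ 1).
R(k) = B(k−1)·f(k)/C(k) = k/(2*k**2 + 9*k + 8); s_k = R·t_k = -2**(k + 1)*k*factorial(k + 3).
Verify: -2**(k + 1)*(2*k**2 + 9*k + 8)*factorial(k + 3) matches t_k.
Evaluate s at k=9 and k=0: -4414478745600 and 0; difference -4414478745600.

Σ = -4414478745600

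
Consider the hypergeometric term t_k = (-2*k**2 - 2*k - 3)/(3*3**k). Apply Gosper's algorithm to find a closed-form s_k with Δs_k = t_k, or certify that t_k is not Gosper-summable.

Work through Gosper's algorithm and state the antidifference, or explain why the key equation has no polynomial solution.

s_k = (k**2 + 2*k + 3)/3**k

Compute t_(k+1)/t_k: get (2*k**2 + 6*k + 7)/(3*(2*k**2 + 2*k + 3)).
Gosper form: A/B · C(k+1)/C(k) with A=1/3, B=1, C=k**2 + k + 3/2.
Set up (1/3)·f(k+1) − (1)·f(k) − (k**2 + k + 3/2) = 0.
From deg A=0, deg B=0, deg C=2: d=2.
Coefficient equations give f(k) = -3*(k**2 + 2*k + 3)/2.
Certificate R = B(k−1)f/C = -3*(k**2 + 2*k + 3)/(2*k**2 + 2*k + 3) gives s_k = (k**2 + 2*k + 3)/3**k.
s_(k+1) − s_k = (-2*k**2 - 2*k - 3)/(3*3**k) = t_k.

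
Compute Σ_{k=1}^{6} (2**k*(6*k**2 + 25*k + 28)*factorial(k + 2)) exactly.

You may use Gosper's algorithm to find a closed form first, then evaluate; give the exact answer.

Σ = 1068318660

The ratio is 2*(6*k**3 + 55*k**2 + 170*k + 177)/(6*k**2 + 25*k + 28).
A = 2*k + 6, B = 1, C = k**2 + 25*k/6 + 14/3.
Need (2*k + 6)·f(k+1) − (1)·f(k) = k**2 + 25*k/6 + 14/3.
Bound: deg f ≤ 1.
Coefficient equations give f(k) = (3*k + 2)/6.
R(k) = B(k−1)·f(k)/C(k) = (3*k + 2)/(6*k**2 + 25*k + 28); s_k = R·t_k = 2**k*(3*k + 2)*factorial(k + 2).
s_(k+1) − s_k = 2**k*(6*k**2 + 25*k + 28)*factorial(k + 2) = t_k.
Telescoping: Σ = s_(7) − s_(1) = 1068318720 − (60) = 1068318660.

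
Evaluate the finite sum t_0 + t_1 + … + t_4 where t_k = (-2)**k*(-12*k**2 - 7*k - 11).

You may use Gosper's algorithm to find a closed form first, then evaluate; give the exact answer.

Σ = -2819

t_(k+1)/t_k = 2*(-12*k**2 - 31*k - 30)/(12*k**2 + 7*k + 11).
Gosper form: A/B · C(k+1)/C(k) with A=-2, B=1, C=k**2 + 7*k/12 + 11/12.
Key eq: (-2)·f(k+1) = (1)·f(k) + (k**2 + 7*k/12 + 11/12).
From deg A=0, deg B=0, deg C=2: d=2.
Solve for f: f(k) = -(4*k**2 - 3*k + 3)/12 (degree 2 ≤ 2).
R(k) = B(k−1)·f(k)/C(k) = -(4*k**2 - 3*k + 3)/(12*k**2 + 7*k + 11); s_k = R·t_k = (-2)**k*(4*k**2 - 3*k + 3).
s_(k+1) − s_k = (-2)**k*(-12*k**2 - 7*k - 11) = t_k.
Evaluate s at k=5 and k=0: -2816 and 3; difference -2819.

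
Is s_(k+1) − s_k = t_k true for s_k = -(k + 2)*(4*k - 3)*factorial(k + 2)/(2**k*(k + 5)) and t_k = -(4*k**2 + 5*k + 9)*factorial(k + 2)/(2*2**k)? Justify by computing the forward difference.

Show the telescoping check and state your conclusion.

s_(k+1) = -(k + 3)*(4*k + 1)*factorial(k + 3)/(2*2**k*(k + 6))
s_(k+1) − s_k = -(4*k**4 + 37*k**3 + 109*k**2 + 171*k + 117)*factorial(k + 2)/(2*2**k*(k + 5)*(k + 6))
(s_(k+1) − s_k) − t_k = 3*(4*k**3 + 25*k**2 + 26*k + 51)*factorial(k + 2)/(2*2**k*(k + 5)*(k + 6))

Invalid: residual 3*(4*k**3 + 25*k**2 + 26*k + 51)*factorial(k + 2)/(2*2**k*(k + 5)*(k + 6)) ≠ 0.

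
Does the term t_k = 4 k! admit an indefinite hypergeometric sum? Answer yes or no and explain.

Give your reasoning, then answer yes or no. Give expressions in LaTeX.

The ratio is k + 1.
So A=k + 1 and B=1, with C=1.
Set up (k + 1)·f(k+1) − (1)·f(k) − (1) = 0.
From deg A=1, deg B=0, deg C=0: d=-1.
Bound -1 < 0, so the key equation has no polynomial solution.

No — key equation has no polynomial f.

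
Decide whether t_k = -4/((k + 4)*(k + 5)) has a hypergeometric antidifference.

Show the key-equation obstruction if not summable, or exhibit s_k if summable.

Yes. s_k = -k/(k + 4).

Step 1: r(k) = (k + 4)/(k + 6).
So A=k + 4 and B=k + 6, with C=1.
Set up (k + 4)·f(k+1) − (k + 5)·f(k) − (1) = 0.
Bound: deg f ≤ 1.
Solving with deg f ≤ 1: f(k) = k/4.
Certificate R = B(k−1)f/C = k*(k + 5)/4 gives s_k = -k/(k + 4).
Δs = -4/(k**2 + 9*k + 20), as required.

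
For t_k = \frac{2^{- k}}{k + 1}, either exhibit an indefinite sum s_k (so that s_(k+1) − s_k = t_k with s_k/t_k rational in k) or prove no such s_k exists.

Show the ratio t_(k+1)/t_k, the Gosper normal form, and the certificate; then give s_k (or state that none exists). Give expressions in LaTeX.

none (Gosper's algorithm certifies no s_k)

Ratio r(k) = (k + 1)/(2*(k + 2)).
Normal form (A,B,C) = (k/2 + 1/2, k + 2, 1).
Need (k/2 + 1/2)·f(k+1) − (k + 1)·f(k) = 1.
Degrees (1,1,0) ⇒ d ≤ -1.
d = -1 < 0 ⇒ no nonzero polynomial f; not summable.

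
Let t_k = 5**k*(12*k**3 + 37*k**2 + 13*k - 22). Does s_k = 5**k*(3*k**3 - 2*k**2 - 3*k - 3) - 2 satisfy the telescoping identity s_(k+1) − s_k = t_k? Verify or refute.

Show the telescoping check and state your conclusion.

Valid — Δs_k = t_k.

s_(k+1) = 5**(k + 1)*(-3*k + 3*(k + 1)**3 - 2*(k + 1)**2 - 6) - 2
s_(k+1) − s_k = 5**k*(12*k**3 + 37*k**2 + 13*k - 22)
(s_(k+1) − s_k) − t_k = 0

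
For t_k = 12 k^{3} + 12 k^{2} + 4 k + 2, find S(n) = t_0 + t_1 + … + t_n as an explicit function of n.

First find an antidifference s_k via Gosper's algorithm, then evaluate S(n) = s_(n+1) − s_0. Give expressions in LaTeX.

r(k) = (6*k**3 + 24*k**2 + 32*k + 15)/(6*k**3 + 6*k**2 + 2*k + 1) after simplifying.
Take A(k)=1, B(k)=1, C(k)=k**3 + k**2 + k/3 + 1/6.
f must satisfy (1)·f(k+1) − (1)·f(k) = k**3 + k**2 + k/3 + 1/6.
deg f ≤ 4 (via 0,0,3).
Match coefficients ⇒ f(k) = k*(3*k**3 - 2*k**2 - k + 2)/12.
Then R = B(k−1)f/C = k*(3*k**3 - 2*k**2 - k + 2)/(2*(6*k**3 + 6*k**2 + 2*k + 1)), so s_k = R(k)·t_k = k*(3*k**3 - 2*k**2 - k + 2).
s_(k+1) − s_k = 12*k**3 + 12*k**2 + 4*k + 2 = t_k.
Evaluate: s_(n+1) = 3*n**4 + 10*n**3 + 11*n**2 + 6*n + 2; subtract s_(0) = 0 ⇒ S(n) = 3*n**4 + 10*n**3 + 11*n**2 + 6*n + 2.

S(n) = 3 n^{4} + 10 n^{3} + 11 n^{2} + 6 n + 2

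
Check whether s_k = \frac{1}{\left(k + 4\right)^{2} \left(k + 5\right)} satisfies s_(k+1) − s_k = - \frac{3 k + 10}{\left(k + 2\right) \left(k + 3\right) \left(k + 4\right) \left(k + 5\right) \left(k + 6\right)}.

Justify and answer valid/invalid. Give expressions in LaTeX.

Invalid: residual \frac{2 \left(4 k^{2} + 31 k + 58\right)}{k^{7} + 29 k^{6} + 355 k^{5} + 2375 k^{4} + 9364 k^{3} + 21716 k^{2} + 27360 k + 14400} ≠ 0.

s_(k+1) = 1/((k + 5)**2*(k + 6))
s_(k+1) − s_k = ((k + 4)**2 - (k + 5)*(k + 6))/((k + 4)**2*(k + 5)**2*(k + 6))
(s_(k+1) − s_k) − t_k = 2*(4*k**2 + 31*k + 58)/(k**7 + 29*k**6 + 355*k**5 + 2375*k**4 + 9364*k**3 + 21716*k**2 + 27360*k + 14400)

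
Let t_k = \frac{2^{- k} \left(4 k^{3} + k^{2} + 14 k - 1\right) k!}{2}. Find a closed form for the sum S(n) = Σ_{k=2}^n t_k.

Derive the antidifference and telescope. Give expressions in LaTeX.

r(k) = (k + 1)*(14*k + 4*(k + 1)**3 + (k + 1)**2 + 13)/(2*(4*k**3 + k**2 + 14*k - 1)) after simplifying.
So A=k/2 + 1/2 and B=1, with C=k**3 + k**2/4 + 7*k/2 - 1/4.
Need (k/2 + 1/2)·f(k+1) − (1)·f(k) = k**3 + k**2/4 + 7*k/2 - 1/4.
Degrees (1,0,3) ⇒ d ≤ 2.
Coefficient equations give f(k) = (4*k**2 - 3*k + 2)/2.
Certificate R = B(k−1)f/C = 2*(4*k**2 - 3*k + 2)/(4*k**3 + k**2 + 14*k - 1) gives s_k = (4*k**2 - 3*k + 2)*factorial(k)/2**k.
Check: Δs_k = (4*k**3 + k**2 + 14*k - 1)*factorial(k)/(2*2**k). ✓
Σ_(k=2)^n t_k = s_(n+1) − s_(2) = (2**(-n - 1)*(4*n**2 + 5*n + 3)*factorial(n + 1)) − (6), i.e. (-12*2**n + 4*n**3*factorial(n) + 9*n**2*factorial(n) + 8*n*factorial(n) + 3*factorial(n))/(2*2**n).

S(n) = \frac{2^{- n} \left(- 12 \cdot 2^{n} + 4 n^{3} n! + 9 n^{2} n! + 8 n n! + 3 n!\right)}{2}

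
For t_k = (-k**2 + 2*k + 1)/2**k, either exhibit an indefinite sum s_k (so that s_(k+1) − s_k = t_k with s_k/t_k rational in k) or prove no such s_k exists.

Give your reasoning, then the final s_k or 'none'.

t_(k+1)/t_k = (k**2 - 2)/(2*(k**2 - 2*k - 1)).
Normal form (A,B,C) = (1/2, 1, k**2 - 2*k - 1).
Set up (1/2)·f(k+1) − (1)·f(k) − (k**2 - 2*k - 1) = 0.
deg f ≤ 2 (via 0,0,2).
Solving with deg f ≤ 2: f(k) = -2*k**2.
Get s_k = R·t_k = 2**(1 - k)*k**2 with R(k) = B(k−1)f(k)/C(k) = -2*k**2/(k**2 - 2*k - 1).
Verify: (-k**2 + 2*k + 1)/2**k matches t_k.

s_k = 2**(1 - k)*k**2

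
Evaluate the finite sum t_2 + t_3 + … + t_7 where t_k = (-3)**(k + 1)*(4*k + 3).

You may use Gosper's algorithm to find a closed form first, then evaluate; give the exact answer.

Step 1: r(k) = 3*(-4*k - 7)/(4*k + 3).
Normal form (A,B,C) = (-3, 1, k + 3/4).
Set up (-3)·f(k+1) − (1)·f(k) − (k + 3/4) = 0.
Degrees (0,0,1) ⇒ d ≤ 1.
Solving with deg f ≤ 1: f(k) = -k/4.
Then R = B(k−1)f/C = -k/(4*k + 3), so s_k = R(k)·t_k = 3*(-3)**k*k.
s_(k+1) − s_k = (-3)**(k + 1)*(4*k + 3) = t_k.
Sum = s_(8) − s_(2); s_(8) = 157464, s_(2) = 54 ⇒ 157410.

Σ = 157410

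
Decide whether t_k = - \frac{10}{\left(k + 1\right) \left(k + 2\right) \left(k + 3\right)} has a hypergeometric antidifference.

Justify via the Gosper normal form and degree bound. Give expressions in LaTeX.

Yes. s_k = \frac{5 k \left(- k - 3\right)}{2 \left(k + 1\right) \left(k + 2\right)}.

t_(k+1)/t_k = (k + 1)/(k + 4).
A = k + 1, B = k + 4, C = 1.
f must satisfy (k + 1)·f(k+1) − (k + 3)·f(k) = 1.
Bound: deg f ≤ 2.
Solve for f: f(k) = k*(k + 3)/4 (degree 2 ≤ 2).
Get s_k = R·t_k = 5*k*(-k - 3)/(2*(k + 1)*(k + 2)) with R(k) = B(k−1)f(k)/C(k) = k*(k + 3)**2/4.
Δs = -10/(k**3 + 6*k**2 + 11*k + 6), as required.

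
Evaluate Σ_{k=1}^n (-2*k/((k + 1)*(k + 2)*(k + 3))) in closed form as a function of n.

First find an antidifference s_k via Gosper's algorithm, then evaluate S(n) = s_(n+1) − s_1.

t_(k+1)/t_k = (k + 1)**2/(k*(k + 4)).
A = k + 1, B = k + 4, C = k.
Key eq: (k + 1)·f(k+1) = (k + 3)·f(k) + (k).
From deg A=1, deg B=1, deg C=1: d=2.
A polynomial solution: f(k) = k*(k - 1)/4.
Certificate R = B(k−1)f/C = (k - 1)*(k + 3)/4 gives s_k = k*(1 - k)/(2*(k + 1)*(k + 2)).
Δs = -2*k/(k**3 + 6*k**2 + 11*k + 6), as required.
Σ_(k=1)^n t_k = s_(n+1) − s_(1) = (n*(-n - 1)/(2*(n**2 + 5*n + 6))) − (0), i.e. n*(-n - 1)/(2*(n**2 + 5*n + 6)).

S(n) = n*(-n - 1)/(2*(n**2 + 5*n + 6))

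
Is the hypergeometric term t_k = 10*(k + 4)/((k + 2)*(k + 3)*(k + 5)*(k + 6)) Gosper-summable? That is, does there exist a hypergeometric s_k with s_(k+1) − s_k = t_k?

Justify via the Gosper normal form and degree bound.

Compute t_(k+1)/t_k: get (k + 2)*(k + 5)**2/((k + 4)**2*(k + 7)).
Factor: A=k + 2; B=k + 7; C=k**2 + 8*k + 16.
Key eq: (k + 2)·f(k+1) = (k + 6)·f(k) + (k**2 + 8*k + 16).
Bound: deg f ≤ 4.
Solving with deg f ≤ 4: f(k) = k*(k + 3)*(k + 4)*(k + 7)/20.
Get s_k = R·t_k = k*(k + 7)/(2*(k**2 + 7*k + 10)) with R(k) = B(k−1)f(k)/C(k) = k*(k + 3)*(k + 6)*(k + 7)/(20*(k + 4)).
s_(k+1) − s_k = 10*(k + 4)/(k**4 + 16*k**3 + 91*k**2 + 216*k + 180) = t_k.

Yes. s_k = k*(k + 7)/(2*(k**2 + 7*k + 10)).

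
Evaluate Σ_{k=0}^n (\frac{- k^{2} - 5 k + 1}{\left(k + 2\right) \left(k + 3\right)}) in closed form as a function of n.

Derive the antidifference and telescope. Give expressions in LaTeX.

S(n) = \frac{- 2 n^{2} - n + 1}{2 \left(n + 3\right)}

Compute t_(k+1)/t_k: get (k + 2)*(5*k + (k + 1)**2 + 4)/((k + 4)*(k**2 + 5*k - 1)).
So A=k + 2 and B=k + 4, with C=k**2 + 5*k - 1.
Solve (k + 2)·f(k+1) − (k + 3)·f(k) = k**2 + 5*k - 1.
d = 2 from the (1,1,2) case.
Solve for f: f(k) = k*(2*k - 3)/2 (degree 2 ≤ 2).
So s_k = (B(k−1)f/C)·t_k = (k*(k + 3)*(2*k - 3)/(2*(k**2 + 5*k - 1)))·t_k = k*(3 - 2*k)/(2*(k + 2)).
Verify: (-k**2 - 5*k + 1)/(k**2 + 5*k + 6) matches t_k.
Σ_(k=0)^n t_k = s_(n+1) − s_(0) = ((-2*n**2 - n + 1)/(2*(n + 3))) − (0), i.e. (-2*n**2 - n + 1)/(2*(n + 3)).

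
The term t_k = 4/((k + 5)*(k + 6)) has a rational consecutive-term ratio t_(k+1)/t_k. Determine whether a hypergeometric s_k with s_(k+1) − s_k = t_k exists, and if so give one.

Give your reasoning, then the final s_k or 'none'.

The ratio is (k + 5)/(k + 7).
So A=k + 5 and B=k + 7, with C=1.
f must satisfy (k + 5)·f(k+1) − (k + 6)·f(k) = 1.
From deg A=1, deg B=1, deg C=0: d=1.
Solve for f: f(k) = k/5 (degree 1 ≤ 1).
So s_k = (B(k−1)f/C)·t_k = (k*(k + 6)/5)·t_k = 4*k/(5*(k + 5)).
Check: Δs_k = 4/(k**2 + 11*k + 30). ✓

s_k = 4*k/(5*(k + 5))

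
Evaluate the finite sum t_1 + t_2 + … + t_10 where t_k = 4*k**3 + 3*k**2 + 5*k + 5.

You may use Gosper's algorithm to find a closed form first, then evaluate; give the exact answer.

Step 1: r(k) = (4*k**3 + 15*k**2 + 23*k + 17)/(4*k**3 + 3*k**2 + 5*k + 5).
Normal form (A,B,C) = (1, 1, k**3 + 3*k**2/4 + 5*k/4 + 5/4).
Set up (1)·f(k+1) − (1)·f(k) − (k**3 + 3*k**2/4 + 5*k/4 + 5/4) = 0.
Bound: deg f ≤ 4.
Solve for f: f(k) = k*(k**3 - k**2 + 2*k + 3)/4 (degree 4 ≤ 4).
Then R = B(k−1)f/C = k*(k**3 - k**2 + 2*k + 3)/(4*k**3 + 3*k**2 + 5*k + 5), so s_k = R(k)·t_k = k*(k**3 - k**2 + 2*k + 3).
Check: Δs_k = 4*k**3 + 3*k**2 + 5*k + 5. ✓
Sum = s_(11) − s_(1); s_(11) = 13585, s_(1) = 5 ⇒ 13580.

Σ = 13580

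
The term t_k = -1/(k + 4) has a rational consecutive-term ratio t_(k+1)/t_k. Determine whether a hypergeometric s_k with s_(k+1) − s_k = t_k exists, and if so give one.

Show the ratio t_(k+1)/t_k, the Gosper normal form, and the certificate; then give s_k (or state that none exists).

Ratio r(k) = (k + 4)/(k + 5).
So A=k + 4 and B=k + 5, with C=1.
Set up (k + 4)·f(k+1) − (k + 4)·f(k) − (1) = 0.
deg f ≤ 0 (via 1,1,0).
Put f(k) = c0: A·f(k+1) − B(k−1)·f(k) − C = -1; need -1 = 0 — inconsistent ⇒ no f, not summable.

none (Gosper's algorithm certifies no s_k)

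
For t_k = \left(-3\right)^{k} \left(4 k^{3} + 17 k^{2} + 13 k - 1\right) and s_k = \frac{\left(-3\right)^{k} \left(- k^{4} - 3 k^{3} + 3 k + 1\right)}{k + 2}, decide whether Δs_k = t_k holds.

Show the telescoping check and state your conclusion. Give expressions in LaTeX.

Invalid: residual \frac{\left(-3\right)^{k} \left(- 4 k^{4} - 26 k^{3} - 49 k^{2} - 23 k + 3\right)}{k^{2} + 5 k + 6} ≠ 0.

s_(k+1) = 3*(-3)**k*k*(k**3 + 7*k**2 + 15*k + 10)/(k + 3)
s_(k+1) − s_k = (-3)**k*(4*k**5 + 33*k**4 + 96*k**3 + 117*k**2 + 50*k - 3)/(k**2 + 5*k + 6)
(s_(k+1) − s_k) − t_k = (-3)**k*(-4*k**4 - 26*k**3 - 49*k**2 - 23*k + 3)/(k**2 + 5*k + 6)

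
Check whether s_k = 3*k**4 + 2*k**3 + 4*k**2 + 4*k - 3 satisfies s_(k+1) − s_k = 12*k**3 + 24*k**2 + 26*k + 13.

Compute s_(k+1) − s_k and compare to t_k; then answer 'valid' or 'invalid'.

s_(k+1) = 3*k**4 + 14*k**3 + 28*k**2 + 30*k + 10
s_(k+1) − s_k = 12*k**3 + 24*k**2 + 26*k + 13
(s_(k+1) − s_k) − t_k = 0

valid; difference matches t_k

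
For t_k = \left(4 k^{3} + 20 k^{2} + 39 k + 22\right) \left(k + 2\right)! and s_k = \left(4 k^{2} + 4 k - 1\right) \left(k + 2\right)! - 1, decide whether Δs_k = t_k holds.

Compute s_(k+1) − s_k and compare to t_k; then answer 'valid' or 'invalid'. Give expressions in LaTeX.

valid; difference matches t_k

s_(k+1) = (4*k + 4*(k + 1)**2 + 3)*factorial(k + 3) - 1
s_(k+1) − s_k = (4*k**3 + 20*k**2 + 39*k + 22)*factorial(k + 2)
(s_(k+1) − s_k) − t_k = 0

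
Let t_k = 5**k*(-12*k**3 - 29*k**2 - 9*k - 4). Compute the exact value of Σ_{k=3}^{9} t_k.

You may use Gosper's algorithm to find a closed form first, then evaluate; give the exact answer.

The ratio is 5*(12*k**3 + 65*k**2 + 103*k + 54)/(12*k**3 + 29*k**2 + 9*k + 4).
Factor: A=5; B=1; C=k**3 + 29*k**2/12 + 3*k/4 + 1/3.
Need (5)·f(k+1) − (1)·f(k) = k**3 + 29*k**2/12 + 3*k/4 + 1/3.
deg f ≤ 3 (via 0,0,3).
A polynomial solution: f(k) = (3*k**3 - 4*k**2 + k + 1)/12.
So s_k = (B(k−1)f/C)·t_k = ((3*k**3 - 4*k**2 + k + 1)/(12*k**3 + 29*k**2 + 9*k + 4))·t_k = 5**k*(-3*k**3 + 4*k**2 - k - 1).
Δs = 5**k*(-12*k**3 - 29*k**2 - 9*k - 4), as required.
Evaluate s at k=10 and k=3: -25498046875 and -6125; difference -25498040750.

Σ = -25498040750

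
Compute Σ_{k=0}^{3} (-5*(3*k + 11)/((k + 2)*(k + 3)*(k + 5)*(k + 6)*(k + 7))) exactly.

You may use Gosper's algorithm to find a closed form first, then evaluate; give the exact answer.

t_(k+1)/t_k = (k + 2)*(k + 5)*(3*k + 14)/((k + 4)*(k + 8)*(3*k + 11)).
Factor: A=k + 2; B=k + 8; C=k**2 + 23*k/3 + 44/3.
Solve (k + 2)·f(k+1) − (k + 7)·f(k) = k**2 + 23*k/3 + 44/3.
Bound: deg f ≤ 5.
Solving with deg f ≤ 5: f(k) = k*(k + 3)*(k + 4)*(k**2 + 13*k + 52)/180.
Get s_k = R·t_k = k*(-k**2 - 13*k - 52)/(12*(k**3 + 13*k**2 + 52*k + 60)) with R(k) = B(k−1)f(k)/C(k) = k*(k + 3)*(k + 7)*(k**2 + 13*k + 52)/(60*(3*k + 11)).
Verify: 5*(-3*k - 11)/(k**5 + 23*k**4 + 203*k**3 + 853*k**2 + 1692*k + 1260) matches t_k.
Σ_(k=0)^(3) t_k = s_(4) − s_(0) = -2/27 − (0) = -2/27.

Σ = -2/27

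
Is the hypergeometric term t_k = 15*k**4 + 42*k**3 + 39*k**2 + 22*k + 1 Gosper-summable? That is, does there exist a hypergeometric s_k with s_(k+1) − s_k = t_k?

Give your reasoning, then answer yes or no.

Ratio r(k) = (15*k**4 + 102*k**3 + 255*k**2 + 286*k + 119)/(15*k**4 + 42*k**3 + 39*k**2 + 22*k + 1).
Factor: A=1; B=1; C=k**4 + 14*k**3/5 + 13*k**2/5 + 22*k/15 + 1/15.
Need (1)·f(k+1) − (1)·f(k) = k**4 + 14*k**3/5 + 13*k**2/5 + 22*k/15 + 1/15.
From deg A=0, deg B=0, deg C=4: d=5.
Match coefficients ⇒ f(k) = k*(3*k**4 + 3*k**3 - 3*k**2 + 2*k - 4)/15.
Get s_k = R·t_k = k*(3*k**4 + 3*k**3 - 3*k**2 + 2*k - 4) with R(k) = B(k−1)f(k)/C(k) = k*(3*k**4 + 3*k**3 - 3*k**2 + 2*k - 4)/(15*k**4 + 42*k**3 + 39*k**2 + 22*k + 1).
Check: Δs_k = 15*k**4 + 42*k**3 + 39*k**2 + 22*k + 1. ✓

Yes. s_k = k*(3*k**4 + 3*k**3 - 3*k**2 + 2*k - 4).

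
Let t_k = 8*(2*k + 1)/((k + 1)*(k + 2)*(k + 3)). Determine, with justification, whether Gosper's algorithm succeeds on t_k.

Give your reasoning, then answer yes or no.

r(k) = (k + 1)*(2*k + 3)/((k + 4)*(2*k + 1)) after simplifying.
Normal form (A,B,C) = (k + 1, k + 4, k + 1/2).
Set up (k + 1)·f(k+1) − (k + 3)·f(k) − (k + 1/2) = 0.
deg f ≤ 2 (via 1,1,1).
Solving with deg f ≤ 2: f(k) = k*(3*k + 1)/8.
Get s_k = R·t_k = 2*k*(3*k + 1)/((k + 1)*(k + 2)) with R(k) = B(k−1)f(k)/C(k) = k*(k + 3)*(3*k + 1)/(4*(2*k + 1)).
Δs = 8*(2*k + 1)/(k**3 + 6*k**2 + 11*k + 6), as required.

Yes. s_k = 2*k*(3*k + 1)/((k + 1)*(k + 2)).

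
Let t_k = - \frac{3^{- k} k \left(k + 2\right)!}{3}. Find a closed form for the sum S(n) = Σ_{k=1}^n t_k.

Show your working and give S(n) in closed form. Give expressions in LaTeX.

t_(k+1)/t_k = (k + 1)*(k + 3)/(3*k).
So A=k/3 + 1 and B=1, with C=k.
Need (k/3 + 1)·f(k+1) − (1)·f(k) = k.
Degrees (1,0,1) ⇒ d ≤ 0.
A polynomial solution: f(k) = 3.
So s_k = (B(k−1)f/C)·t_k = (3/k)·t_k = -factorial(k + 2)/3**k.
s_(k+1) − s_k = -k*factorial(k + 2)/(3*3**k) = t_k.
s_(n+1) = -3**(-n - 1)*factorial(n + 3) and s_(1) = -2, so S(n) = 2 - factorial(n + 3)/(3*3**n).

S(n) = 2 - \frac{3^{- n} \left(n + 3\right)!}{3}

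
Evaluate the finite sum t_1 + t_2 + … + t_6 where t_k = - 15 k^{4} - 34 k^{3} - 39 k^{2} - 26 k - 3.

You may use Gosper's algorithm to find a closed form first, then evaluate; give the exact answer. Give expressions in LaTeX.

Compute t_(k+1)/t_k: get (15*k**4 + 94*k**3 + 231*k**2 + 266*k + 117)/(15*k**4 + 34*k**3 + 39*k**2 + 26*k + 3).
Take A(k)=1, B(k)=1, C(k)=k**4 + 34*k**3/15 + 13*k**2/5 + 26*k/15 + 1/5.
Solve (1)·f(k+1) − (1)·f(k) = k**4 + 34*k**3/15 + 13*k**2/5 + 26*k/15 + 1/5.
Degrees (0,0,4) ⇒ d ≤ 5.
Match coefficients ⇒ f(k) = k*(3*k**4 + k**3 + k**2 + 2*k - 4)/15.
So s_k = (B(k−1)f/C)·t_k = (k*(3*k**4 + k**3 + k**2 + 2*k - 4)/(15*k**4 + 34*k**3 + 39*k**2 + 26*k + 3))·t_k = k*(-3*k**4 - k**3 - k**2 - 2*k + 4).
Δs = -15*k**4 - 34*k**3 - 39*k**2 - 26*k - 3, as required.
Sum = s_(7) − s_(1); s_(7) = -53235, s_(1) = -3 ⇒ -53232.

Σ = -53232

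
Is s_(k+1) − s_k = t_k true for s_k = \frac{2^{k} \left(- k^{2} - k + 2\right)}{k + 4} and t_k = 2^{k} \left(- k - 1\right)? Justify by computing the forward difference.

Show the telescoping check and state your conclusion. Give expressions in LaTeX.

Invalid: residual \frac{2^{k + 1} \left(k^{2} + 4 k + 5\right)}{k^{2} + 9 k + 20} ≠ 0.

s_(k+1) = 2**(k + 1)*k*(-k - 3)/(k + 5)
s_(k+1) − s_k = 2**k*(-k**3 - 8*k**2 - 21*k - 10)/(k**2 + 9*k + 20)
(s_(k+1) − s_k) − t_k = 2**(k + 1)*(k**2 + 4*k + 5)/(k**2 + 9*k + 20)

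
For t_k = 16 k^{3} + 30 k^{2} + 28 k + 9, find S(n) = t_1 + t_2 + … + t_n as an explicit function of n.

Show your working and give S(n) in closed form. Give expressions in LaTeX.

S(n) = n \left(4 n^{3} + 18 n^{2} + 33 n + 28\right)

r(k) = (16*k**3 + 78*k**2 + 136*k + 83)/(16*k**3 + 30*k**2 + 28*k + 9) after simplifying.
A = 1, B = 1, C = k**3 + 15*k**2/8 + 7*k/4 + 9/16.
Key eq: (1)·f(k+1) = (1)·f(k) + (k**3 + 15*k**2/8 + 7*k/4 + 9/16).
deg f ≤ 4 (via 0,0,3).
Match coefficients ⇒ f(k) = k**2*(4*k**2 + 2*k + 3)/16.
So s_k = (B(k−1)f/C)·t_k = (k**2*(4*k**2 + 2*k + 3)/(16*k**3 + 30*k**2 + 28*k + 9))·t_k = k**2*(4*k**2 + 2*k + 3).
s_(k+1) − s_k = 16*k**3 + 30*k**2 + 28*k + 9 = t_k.
s_(n+1) = 4*n**4 + 18*n**3 + 33*n**2 + 28*n + 9 and s_(1) = 9, so S(n) = n*(4*n**3 + 18*n**2 + 33*n + 28).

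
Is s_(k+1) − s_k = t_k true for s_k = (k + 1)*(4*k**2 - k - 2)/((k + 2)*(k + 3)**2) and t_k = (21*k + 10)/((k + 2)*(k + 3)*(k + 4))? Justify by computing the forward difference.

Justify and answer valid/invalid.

s_(k+1) = -(k + 2)*(k - 4*(k + 1)**2 + 3)/((k + 3)*(k + 4)**2)
s_(k+1) − s_k = (29*k**3 + 145*k**2 + 164*k + 44)/(k**5 + 16*k**4 + 101*k**3 + 314*k**2 + 480*k + 288)
(s_(k+1) − s_k) − t_k = 2*(4*k**3 - 6*k**2 - 79*k - 38)/(k**5 + 16*k**4 + 101*k**3 + 314*k**2 + 480*k + 288)

Invalid: residual 2*(4*k**3 - 6*k**2 - 79*k - 38)/(k**5 + 16*k**4 + 101*k**3 + 314*k**2 + 480*k + 288) ≠ 0.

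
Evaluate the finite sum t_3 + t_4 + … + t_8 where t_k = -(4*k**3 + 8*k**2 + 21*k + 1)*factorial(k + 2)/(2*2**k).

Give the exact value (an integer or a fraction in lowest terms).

Σ = -45061575/2

Compute t_(k+1)/t_k: get (4*k**4 + 32*k**3 + 109*k**2 + 181*k + 102)/(2*(4*k**3 + 8*k**2 + 21*k + 1)).
Normal form (A,B,C) = (k/2 + 3/2, 1, k**3 + 2*k**2 + 21*k/4 + 1/4).
Need (k/2 + 3/2)·f(k+1) − (1)·f(k) = k**3 + 2*k**2 + 21*k/4 + 1/4.
From deg A=1, deg B=0, deg C=3: d=2.
A polynomial solution: f(k) = (2*k - 1)**2/2.
Then R = B(k−1)f/C = 2*(2*k - 1)**2/(4*k**3 + 8*k**2 + 21*k + 1), so s_k = R(k)·t_k = -(2*k - 1)**2*factorial(k + 2)/2**k.
s_(k+1) − s_k = -(4*k**3 + 8*k**2 + 21*k + 1)*factorial(k + 2)/(2*2**k) = t_k.
Σ_(k=3)^(8) t_k = s_(9) − s_(3) = -45062325/2 − (-375) = -45061575/2.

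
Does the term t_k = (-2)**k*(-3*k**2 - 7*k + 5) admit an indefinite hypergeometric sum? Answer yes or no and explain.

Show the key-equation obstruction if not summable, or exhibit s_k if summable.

Yes. s_k = (-2)**k*(k**2 + k - 3).

Ratio r(k) = 2*(-3*k**2 - 13*k - 5)/(3*k**2 + 7*k - 5).
Factor: A=-2; B=1; C=k**2 + 7*k/3 - 5/3.
Need (-2)·f(k+1) − (1)·f(k) = k**2 + 7*k/3 - 5/3.
Degrees (0,0,2) ⇒ d ≤ 2.
Solve for f: f(k) = -(k**2 + k - 3)/3 (degree 2 ≤ 2).
R(k) = B(k−1)·f(k)/C(k) = -(k**2 + k - 3)/(3*k**2 + 7*k - 5); s_k = R·t_k = (-2)**k*(k**2 + k - 3).
Verify: (-2)**k*(-3*k**2 - 7*k + 5) matches t_k.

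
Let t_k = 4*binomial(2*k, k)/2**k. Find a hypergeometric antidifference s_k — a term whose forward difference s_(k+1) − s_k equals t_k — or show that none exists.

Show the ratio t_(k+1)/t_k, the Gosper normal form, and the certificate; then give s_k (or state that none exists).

r(k) = (2*k + 1)/(k + 1) after simplifying.
So A=2*k + 1 and B=k + 1, with C=1.
Set up (2*k + 1)·f(k+1) − (k)·f(k) − (1) = 0.
d = -1 from the (1,1,0) case.
Bound -1 < 0, so the key equation has no polynomial solution.

none — t_k is not Gosper-summable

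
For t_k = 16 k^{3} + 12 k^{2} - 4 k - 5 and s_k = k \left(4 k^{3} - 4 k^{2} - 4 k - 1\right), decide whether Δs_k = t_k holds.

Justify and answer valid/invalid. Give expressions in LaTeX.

s_(k+1) = 4*k**4 + 12*k**3 + 8*k**2 - 5*k - 5
s_(k+1) − s_k = 16*k**3 + 12*k**2 - 4*k - 5
(s_(k+1) − s_k) − t_k = 0

valid; difference matches t_k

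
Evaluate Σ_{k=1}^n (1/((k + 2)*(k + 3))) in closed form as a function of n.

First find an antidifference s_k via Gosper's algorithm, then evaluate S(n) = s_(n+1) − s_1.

The ratio is (k + 2)/(k + 4).
Take A(k)=k + 2, B(k)=k + 4, C(k)=1.
Set up (k + 2)·f(k+1) − (k + 3)·f(k) − (1) = 0.
From deg A=1, deg B=1, deg C=0: d=1.
A polynomial solution: f(k) = k/2.
Certificate R = B(k−1)f/C = k*(k + 3)/2 gives s_k = k/(2*(k + 2)).
Check: Δs_k = 1/(k**2 + 5*k + 6). ✓
Σ_(k=1)^n t_k = s_(n+1) − s_(1) = ((n + 1)/(2*(n + 3))) − (1/6), i.e. n/(3*(n + 3)).

S(n) = n/(3*(n + 3))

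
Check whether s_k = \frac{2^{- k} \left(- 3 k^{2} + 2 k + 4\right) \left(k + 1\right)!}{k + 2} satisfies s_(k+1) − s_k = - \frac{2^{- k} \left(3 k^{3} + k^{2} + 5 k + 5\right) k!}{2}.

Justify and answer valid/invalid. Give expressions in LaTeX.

Invalid: residual \frac{2^{- k} \left(3 k^{4} + 7 k^{3} + k^{2} + 19 k + 18\right) k!}{2 \left(k + 2\right) \left(k + 3\right)} ≠ 0.

s_(k+1) = -(3*k**2 + 4*k - 3)*factorial(k + 2)/(2*2**k*(k + 3))
s_(k+1) − s_k = -(3*k**4 + 10*k**3 + 11*k**2 + 24*k + 12)*factorial(k + 1)/(2*2**k*(k + 2)*(k + 3))
(s_(k+1) − s_k) − t_k = (3*k**4 + 7*k**3 + k**2 + 19*k + 18)*factorial(k)/(2*2**k*(k + 2)*(k + 3))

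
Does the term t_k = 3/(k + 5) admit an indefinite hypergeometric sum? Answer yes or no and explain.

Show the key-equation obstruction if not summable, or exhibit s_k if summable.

No. Not Gosper-summable.

t_(k+1)/t_k = (k + 5)/(k + 6).
A = k + 5, B = k + 6, C = 1.
Solve (k + 5)·f(k+1) − (k + 5)·f(k) = 1.
From deg A=1, deg B=1, deg C=0: d=0.
Generic f = c0 gives residual -1; -1 = 0 cannot hold, so t_k is not Gosper-summable.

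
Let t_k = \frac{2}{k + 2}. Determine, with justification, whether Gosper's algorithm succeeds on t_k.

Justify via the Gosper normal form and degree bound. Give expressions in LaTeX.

No — the linear system for f has no solution.

Step 1: r(k) = (k + 2)/(k + 3).
Normal form (A,B,C) = (k + 2, k + 3, 1).
Need (k + 2)·f(k+1) − (k + 2)·f(k) = 1.
d = 0 from the (1,1,0) case.
Write f(k) = c0. Then LHS − RHS = -1, requiring -1 = 0: contradictory. No certificate.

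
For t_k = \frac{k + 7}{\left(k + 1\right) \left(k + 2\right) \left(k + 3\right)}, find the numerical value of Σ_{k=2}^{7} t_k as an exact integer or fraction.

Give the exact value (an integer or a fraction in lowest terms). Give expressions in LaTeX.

Σ = 11/30

The ratio is (k + 1)*(k + 8)/((k + 4)*(k + 7)).
Factor: A=k + 1; B=k + 4; C=k + 7.
Solve (k + 1)·f(k+1) − (k + 3)·f(k) = k + 7.
Bound: deg f ≤ 2.
Solving with deg f ≤ 2: f(k) = k*(2*k + 5).
Get s_k = R·t_k = k*(2*k + 5)/((k + 1)*(k + 2)) with R(k) = B(k−1)f(k)/C(k) = k*(k + 3)*(2*k + 5)/(k + 7).
Verify: (k + 7)/(k**3 + 6*k**2 + 11*k + 6) matches t_k.
Σ_(k=2)^(7) t_k = s_(8) − s_(2) = 28/15 − (3/2) = 11/30.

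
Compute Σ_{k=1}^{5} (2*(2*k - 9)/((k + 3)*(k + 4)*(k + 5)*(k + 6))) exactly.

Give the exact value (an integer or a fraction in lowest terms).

Compute t_(k+1)/t_k: get (k + 3)*(2*k - 7)/((k + 7)*(2*k - 9)).
Take A(k)=k + 3, B(k)=k + 7, C(k)=k - 9/2.
Set up (k + 3)·f(k+1) − (k + 6)·f(k) − (k - 9/2) = 0.
Bound: deg f ≤ 3.
Solving with deg f ≤ 3: f(k) = -k*(k**2 + 12*k + 77)/60.
Get s_k = R·t_k = k*(-k**2 - 12*k - 77)/(15*(k + 3)*(k + 4)*(k + 5)) with R(k) = B(k−1)f(k)/C(k) = -k*(k + 6)*(k**2 + 12*k + 77)/(30*(2*k - 9)).
Check: Δs_k = 2*(2*k - 9)/(k**4 + 18*k**3 + 119*k**2 + 342*k + 360). ✓
Evaluate s at k=6 and k=1: -37/495 and -1/20; difference -49/1980.

Σ = -49/1980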